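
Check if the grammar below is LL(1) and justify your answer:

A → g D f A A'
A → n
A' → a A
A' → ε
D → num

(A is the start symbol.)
No. Predict set conflict for A': { 'a' }

Relevant sets:
  FOLLOW(A') = { $, 'a' }

For A:
  PREDICT(A → g D f A A') = { 'g' }
  PREDICT(A → n) = { 'n' }
For A':
  PREDICT(A' → a A) = { 'a' }
  PREDICT(A' → ε) = { $, 'a' }
D has a single production, so nothing to check there.

Conflict found: Predict set conflict for A': { 'a' }
The grammar is NOT LL(1).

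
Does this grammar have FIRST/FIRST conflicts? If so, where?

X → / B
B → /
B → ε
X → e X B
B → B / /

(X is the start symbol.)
FIRST sets of the non-terminals at (or reachable through a nullable prefix from) the front of some alternative:
  FIRST(B) = { '/', ε }

Productions for X:
  X → / B: FIRST = { '/' }
  X → e X B: FIRST = { 'e' }
Productions for B:
  B → /: FIRST = { '/' }
  B → ε: FIRST = { ε }
  B → B / /: FIRST = { '/' }

Conflict for B: B → / and B → B / /
  Overlap: { '/' }

Answer: Yes. B → '/' / B → B '/' '/' on { '/' }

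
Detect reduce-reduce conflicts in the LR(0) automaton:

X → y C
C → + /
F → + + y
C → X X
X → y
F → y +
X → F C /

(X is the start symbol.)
Augment with X' → X and build the canonical LR(0) collection (I0 = CLOSURE({[X' → . X]}), then GOTO on every symbol after a dot until no new states appear). It has 15 states:
  I0: { [F → . + + y], [F → . y +], [X → . F C /], [X → . y C], [X → . y], [X' → . X] }  — shift
  I1: { [F → + . + y] }  — shift
  I2: { [C → . + /], [C → . X X], [F → . + + y], [F → . y +], [X → . F C /], [X → . y C], [X → . y], [X → F . C /] }  — shift
  I3: { [X' → X .] }  — accept
  I4: { [C → . + /], [C → . X X], [F → . + + y], [F → . y +], [F → y . +], [X → . F C /], [X → . y C], [X → . y], [X → y . C], [X → y .] }  — shift, reduce
  I5: { [C → + . /], [F → + . + y], [F → y + .] }  — shift, reduce
  I6: { [X → y C .] }  — reduce
  I7: { [C → X . X], [F → . + + y], [F → . y +], [X → . F C /], [X → . y C], [X → . y] }  — shift
  I8: { [C → X X .] }  — reduce
  I9: { [F → + + . y] }  — shift
  I10: { [C → + / .] }  — reduce
  I11: { [F → + + y .] }  — reduce
  I12: { [C → + . /], [F → + . + y] }  — shift
  I13: { [X → F C . /] }  — shift
  I14: { [X → F C / .] }  — reduce

No state contains more than one complete item.

Answer: No reduce-reduce conflicts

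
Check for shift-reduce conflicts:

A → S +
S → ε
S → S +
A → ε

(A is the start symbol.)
A shift-reduce conflict occurs when an LR(0) state has both:
  - a complete (reduce) item [A → α .] (dot at the end), and
  - a shift item [B → β . c γ] (dot before a terminal).

Augment with A' → A and build the canonical LR(0) collection (I0 = CLOSURE({[A' → . A]}), then GOTO on every symbol after a dot until no new states appear). It has 4 states:
  I0: { [A → . S +], [A → .], [A' → . A], [S → . S +], [S → .] }  — 2 reduces
  I1: { [A' → A .] }  — accept
  I2: { [A → S . +], [S → S . +] }  — shift
  I3: { [A → S + .], [S → S + .] }  — 2 reduces

No state contains both a complete item and a shift item.

Answer: No shift-reduce conflicts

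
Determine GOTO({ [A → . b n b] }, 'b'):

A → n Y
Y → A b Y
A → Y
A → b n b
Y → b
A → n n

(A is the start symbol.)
{ [A → b . n b] }

GOTO(I, 'b') = CLOSURE({ [A → αX.β] : [A → α.Xβ] ∈ I, X = 'b' })

Items with dot before 'b', with the dot advanced:
  [A → . b n b] → [A → b . n b]
Closure adds nothing (no advanced item has the dot before a non-terminal).

GOTO = { [A → b . n b] }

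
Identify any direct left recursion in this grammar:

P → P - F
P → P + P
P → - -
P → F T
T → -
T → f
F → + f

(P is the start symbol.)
Yes, P is left-recursive

Direct left recursion occurs when N → N α for some non-terminal N (the right-hand side begins with the left-hand side itself).

P → P - F: LEFT RECURSIVE (starts with P)
P → P + P: LEFT RECURSIVE (starts with P)
P → - -: starts with '-'
P → F T: starts with F
T → -: starts with '-'
T → f: starts with f
F → + f: starts with '+'

The grammar has direct left recursion on: P.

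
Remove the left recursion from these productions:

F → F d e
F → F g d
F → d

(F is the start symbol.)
F is directly left-recursive. The standard transformation for
  A → A α₁ | ... | A α_m | β₁ | ... | β_n
is
  A  → β₁ A' | ... | β_n A'
  A' → α₁ A' | ... | α_m A' | ε

F → d becomes F → d F'
F → F d e becomes F' → d e F'
F → F g d becomes F' → g d F'
Add F' → ε

Resulting grammar:
F → d F'
F' → d e F'
F' → g d F'
F' → ε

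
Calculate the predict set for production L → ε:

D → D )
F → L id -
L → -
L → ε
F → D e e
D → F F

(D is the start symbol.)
{ 'id' }

PREDICT(L → ε) = (FIRST(RHS) \ {ε}) ∪ (FOLLOW(L) if ε ∈ FIRST(RHS), i.e. RHS ⇒* ε)
The right-hand side is ε (FIRST(ε) = { ε }), so the predict set is FOLLOW(L) = { 'id' }
PREDICT(L → ε) = { 'id' }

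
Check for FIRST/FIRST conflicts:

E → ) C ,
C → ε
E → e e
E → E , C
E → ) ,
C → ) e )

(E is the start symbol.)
Yes. E → ')' C ',' / E → E ',' C on { ')' }; E → ')' C ',' / E → ')' ',' on { ')' }; E → e e / E → E ',' C on { 'e' }; E → E ',' C / E → ')' ',' on { ')' }

A FIRST/FIRST conflict occurs when two productions N → α and N → β for the same non-terminal have FIRST(α) ∩ FIRST(β) ≠ ∅ (with ε ∈ FIRST of a nullable right-hand side, so two nullable alternatives also conflict).

FIRST sets of the non-terminals at (or reachable through a nullable prefix from) the front of some alternative:
  FIRST(E) = { ')', 'e' }

Productions for E:
  E → ) C ,: FIRST = { ')' }
  E → e e: FIRST = { 'e' }
  E → E , C: FIRST = { ')', 'e' }
  E → ) ,: FIRST = { ')' }
Productions for C:
  C → ε: FIRST = { ε }
  C → ) e ): FIRST = { ')' }

Conflict for E: E → ) C , and E → E , C
  Overlap: { ')' }
Conflict for E: E → ) C , and E → ) ,
  Overlap: { ')' }
Conflict for E: E → e e and E → E , C
  Overlap: { 'e' }
Conflict for E: E → E , C and E → ) ,
  Overlap: { ')' }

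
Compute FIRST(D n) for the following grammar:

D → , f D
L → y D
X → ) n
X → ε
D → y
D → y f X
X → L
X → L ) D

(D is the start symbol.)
{ ',', 'y' }

FIRST sets of the non-terminals involved (from the grammar, by fixed-point iteration):
  FIRST(D) = { ',', 'y' }

To compute FIRST(D n), process the symbols left to right:
Symbol D is a non-terminal. Add FIRST(D) \ {ε} = { ',', 'y' }
D is not nullable (ε ∉ FIRST(D)), so stop here.
FIRST(D n) = { ',', 'y' }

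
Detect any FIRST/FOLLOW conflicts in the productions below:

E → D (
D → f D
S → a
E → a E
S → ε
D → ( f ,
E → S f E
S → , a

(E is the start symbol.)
No FIRST/FOLLOW conflicts.

Nullable non-terminals: S.

S: nullable alternative(s) S → ε; FOLLOW(S) = { 'f' }
  S → a: FIRST \ {ε} = { 'a' } — disjoint from FOLLOW(S)
  S → ε: FIRST \ {ε} = { } — this is the only nullable alternative, skip
  S → , a: FIRST \ {ε} = { ',' } — disjoint from FOLLOW(S)

D, E have no nullable alternative, so no FIRST/FOLLOW check is needed there.

No FIRST/FOLLOW conflicts found.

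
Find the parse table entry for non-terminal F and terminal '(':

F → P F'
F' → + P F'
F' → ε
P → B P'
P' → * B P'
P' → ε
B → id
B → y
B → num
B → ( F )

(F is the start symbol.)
To find M[F, '('], we find productions for F where '(' is in the predict set (PREDICT(N → α) = (FIRST(α) \ {ε}) ∪ (FOLLOW(N) if α ⇒* ε)).

Relevant sets:
  FIRST(P) = { '(', 'id', 'num', 'y' }

F → P F': PREDICT = { '(', 'id', 'num', 'y' }
  '(' is in predict set, so this production goes in M[F, '(']

M[F, '('] = F → P F'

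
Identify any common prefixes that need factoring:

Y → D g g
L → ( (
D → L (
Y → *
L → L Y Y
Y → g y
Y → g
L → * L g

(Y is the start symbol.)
Left-factoring is needed when two productions for the same non-terminal
share a common prefix on the right-hand side.

Productions for Y:
  Y → D g g
  Y → *
  Y → g y
  Y → g
Productions for L:
  L → ( (
  L → L Y Y
  L → * L g

Found common prefix 'g' in productions for Y

Answer: Yes, Y has productions with common prefix 'g'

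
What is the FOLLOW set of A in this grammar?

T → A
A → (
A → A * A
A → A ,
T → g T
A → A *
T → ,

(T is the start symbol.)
{ $, '*', ',' }

To compute FOLLOW(A), find every occurrence of A on a right-hand side N → α A β: add FIRST(β) \ {ε}, and if β is empty or nullable also add FOLLOW(N). Iterate to a fixed point.

In T → A: A is at the end, add FOLLOW(T)
In A → A * A: A is followed by '*' A, add FIRST('*' A) \ {ε} = { '*' }
In A → A * A: A is at the end; this adds FOLLOW(A) to itself — nothing new
In A → A ,: A is followed by ',', add FIRST(',') \ {ε} = { ',' }
In A → A *: A is followed by '*', add FIRST('*') \ {ε} = { '*' }

The FOLLOW sets referred to above (computed the same way, to a fixed point):
  FOLLOW(T) = { $ }

Taking the union: FOLLOW(A) = { $, '*', ',' }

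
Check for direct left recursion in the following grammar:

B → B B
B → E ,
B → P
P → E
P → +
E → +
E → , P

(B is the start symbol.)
B → B B: LEFT RECURSIVE (starts with B)
B → E ,: starts with E
B → P: starts with P
P → E: starts with E
P → +: starts with '+'
E → +: starts with '+'
E → , P: starts with ','

The grammar has direct left recursion on: B.

Answer: Yes, B is left-recursive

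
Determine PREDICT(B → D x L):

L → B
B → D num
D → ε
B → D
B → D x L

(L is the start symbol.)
PREDICT(B → D x L) = (FIRST(RHS) \ {ε}) ∪ (FOLLOW(B) if ε ∈ FIRST(RHS), i.e. RHS ⇒* ε)
FIRST(D) = { ε }
FIRST(D x L) = { 'x' }
ε ∉ FIRST(D x L), so FOLLOW(B) is not added.
PREDICT(B → D x L) = { 'x' }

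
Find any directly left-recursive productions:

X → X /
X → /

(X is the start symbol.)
X → X /: LEFT RECURSIVE (starts with X)
X → /: starts with '/'

The grammar has direct left recursion on: X.

Answer: Yes, X is left-recursive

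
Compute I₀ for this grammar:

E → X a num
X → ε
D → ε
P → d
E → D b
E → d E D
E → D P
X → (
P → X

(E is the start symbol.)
{ [D → .], [E → . D P], [E → . D b], [E → . X a num], [E → . d E D], [E' → . E], [X → . (], [X → .] }

First, augment the grammar with E' → E
I₀ = CLOSURE({ [E' → . E] }):
  [E' → . E] has the dot before E: add [E → . X a num], [E → . D b], [E → . d E D], [E → . D P]
  [E → . X a num] has the dot before X: add [X → .], [X → . (]
  [E → . D b] has the dot before D: add [D → .]
No further items can be added.

I₀ = { [D → .], [E → . D P], [E → . D b], [E → . X a num], [E → . d E D], [E' → . E], [X → . (], [X → .] }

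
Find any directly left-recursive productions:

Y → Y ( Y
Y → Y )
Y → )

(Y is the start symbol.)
Yes, Y is left-recursive

Direct left recursion occurs when N → N α for some non-terminal N (the right-hand side begins with the left-hand side itself).

Y → Y ( Y: LEFT RECURSIVE (starts with Y)
Y → Y ): LEFT RECURSIVE (starts with Y)
Y → ): starts with ')'

The grammar has direct left recursion on: Y.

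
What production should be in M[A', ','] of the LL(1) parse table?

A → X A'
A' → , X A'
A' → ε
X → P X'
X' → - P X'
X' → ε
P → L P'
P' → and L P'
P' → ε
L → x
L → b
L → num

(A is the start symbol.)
A' → , X A'

To find M[A', ','], we find productions for A' where ',' is in the predict set (PREDICT(N → α) = (FIRST(α) \ {ε}) ∪ (FOLLOW(N) if α ⇒* ε)).

Relevant sets:
  FOLLOW(A') = { $ }

A' → , X A': PREDICT = { ',' }
  ',' is in predict set, so this production goes in M[A', ',']
A' → ε: PREDICT = { $ }

M[A', ','] = A' → , X A'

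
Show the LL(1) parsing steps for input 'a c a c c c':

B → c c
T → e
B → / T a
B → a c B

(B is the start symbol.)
Stack is shown with the top on the left.

Stack    Input          Action
------------------------------
B $      a c a c c c $  output B → a c B
a c B $  a c a c c c $  match 'a'
c B $    c a c c c $    match 'c'
B $      a c c c $      output B → a c B
a c B $  a c c c $      match 'a'
c B $    c c c $        match 'c'
B $      c c $          output B → c c
c c $    c c $          match 'c'
c $      c $            match 'c'
$        $              accept

The string is accepted.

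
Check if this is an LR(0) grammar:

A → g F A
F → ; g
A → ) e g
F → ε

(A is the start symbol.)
No. Shift-reduce conflict between [F → .] and [F → . ; g]

Augment with A' → A and build the canonical LR(0) collection (I0 = CLOSURE({[A' → . A]}), then GOTO on every symbol after a dot until no new states appear). It has 10 states:
  I0: { [A → . ) e g], [A → . g F A], [A' → . A] }  — shift
  I1: { [A → ) . e g] }  — shift
  I2: { [A' → A .] }  — accept
  I3: { [A → g . F A], [F → . ; g], [F → .] }  — shift, reduce
  I4: { [F → ; . g] }  — shift
  I5: { [A → . ) e g], [A → . g F A], [A → g F . A] }  — shift
  I6: { [A → g F A .] }  — reduce
  I7: { [F → ; g .] }  — reduce
  I8: { [A → ) e . g] }  — shift
  I9: { [A → ) e g .] }  — reduce

Conflict in state I3:
  Shift-reduce conflict between [F → .] and [F → . ; g]
So the grammar is NOT LR(0).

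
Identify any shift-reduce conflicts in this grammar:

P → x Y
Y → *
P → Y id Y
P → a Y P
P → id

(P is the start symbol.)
A shift-reduce conflict occurs when an LR(0) state has both:
  - a complete (reduce) item [A → α .] (dot at the end), and
  - a shift item [B → β . c γ] (dot before a terminal).

Augment with P' → P and build the canonical LR(0) collection (I0 = CLOSURE({[P' → . P]}), then GOTO on every symbol after a dot until no new states appear). It has 12 states:
  I0: { [P → . Y id Y], [P → . a Y P], [P → . id], [P → . x Y], [P' → . P], [Y → . *] }  — shift
  I1: { [Y → * .] }  — reduce
  I2: { [P' → P .] }  — accept
  I3: { [P → Y . id Y] }  — shift
  I4: { [P → a . Y P], [Y → . *] }  — shift
  I5: { [P → id .] }  — reduce
  I6: { [P → x . Y], [Y → . *] }  — shift
  I7: { [P → x Y .] }  — reduce
  I8: { [P → . Y id Y], [P → . a Y P], [P → . id], [P → . x Y], [P → a Y . P], [Y → . *] }  — shift
  I9: { [P → a Y P .] }  — reduce
  I10: { [P → Y id . Y], [Y → . *] }  — shift
  I11: { [P → Y id Y .] }  — reduce

No state contains both a complete item and a shift item.

Answer: No shift-reduce conflicts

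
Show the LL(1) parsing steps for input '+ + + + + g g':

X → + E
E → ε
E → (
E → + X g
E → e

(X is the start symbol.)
Stack is shown with the top on the left.

Stack      Input            Action
----------------------------------
X $        + + + + + g g $  output X → + E
+ E $      + + + + + g g $  match '+'
E $        + + + + g g $    output E → + X g
+ X g $    + + + + g g $    match '+'
X g $      + + + g g $      output X → + E
+ E g $    + + + g g $      match '+'
E g $      + + g g $        output E → + X g
+ X g g $  + + g g $        match '+'
X g g $    + g g $          output X → + E
+ E g g $  + g g $          match '+'
E g g $    g g $            output E → ε
g g $      g g $            match 'g'
g $        g $              match 'g'
$          $                accept

The string is accepted.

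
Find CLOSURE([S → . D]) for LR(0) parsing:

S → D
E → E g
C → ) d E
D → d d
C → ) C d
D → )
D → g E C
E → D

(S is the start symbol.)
To compute CLOSURE, for each item [A → α.Bβ] where B is a non-terminal, add [B → .γ] for all productions B → γ; repeat for the newly added items until nothing changes.

Start with: [S → . D]
  [S → . D] has the dot before D: add [D → . d d], [D → . )], [D → . g E C]
No further items can be added.

CLOSURE = { [D → . )], [D → . d d], [D → . g E C], [S → . D] }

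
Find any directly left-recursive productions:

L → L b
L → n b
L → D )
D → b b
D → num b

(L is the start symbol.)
Yes, L is left-recursive

Direct left recursion occurs when N → N α for some non-terminal N (the right-hand side begins with the left-hand side itself).

L → L b: LEFT RECURSIVE (starts with L)
L → n b: starts with n
L → D ): starts with D
D → b b: starts with b
D → num b: starts with num

The grammar has direct left recursion on: L.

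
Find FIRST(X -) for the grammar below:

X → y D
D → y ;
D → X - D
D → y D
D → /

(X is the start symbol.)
{ 'y' }

FIRST sets of the non-terminals involved (from the grammar, by fixed-point iteration):
  FIRST(X) = { 'y' }

To compute FIRST(X -), process the symbols left to right:
Symbol X is a non-terminal. Add FIRST(X) \ {ε} = { 'y' }
X is not nullable (ε ∉ FIRST(X)), so stop here.
FIRST(X -) = { 'y' }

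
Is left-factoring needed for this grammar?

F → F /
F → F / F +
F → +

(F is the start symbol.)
Left-factoring is needed when two productions for the same non-terminal
share a common prefix on the right-hand side.

Productions for F:
  F → F /
  F → F / F +
  F → +

Found common prefix 'F /' in productions for F

Answer: Yes, F has productions with common prefix 'F /'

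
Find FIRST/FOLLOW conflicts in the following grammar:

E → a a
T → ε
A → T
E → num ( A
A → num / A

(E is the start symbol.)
No FIRST/FOLLOW conflicts.

Nullable non-terminals: A, T.
FIRST sets used below: FIRST(T) = { ε }

A: nullable alternative(s) A → T; FOLLOW(A) = { $ }
  A → T: FIRST \ {ε} = { } — this is the only nullable alternative, skip
  A → num / A: FIRST \ {ε} = { 'num' } — disjoint from FOLLOW(A)
T has a nullable alternative but only one production, so nothing to check.

E has no nullable alternative, so no FIRST/FOLLOW check is needed there.

No FIRST/FOLLOW conflicts found.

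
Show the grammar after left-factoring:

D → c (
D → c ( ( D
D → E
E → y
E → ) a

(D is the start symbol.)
Left-factoring transforms A → αβ₁ | αβ₂ into A → αA' and A' → β₁ | β₂
(α is the longest common prefix among the alternatives). Repeat until
no nonterminal has two alternatives with a common prefix.

Round 1: D has alternatives sharing prefix 'c ('. Introduce D': D → c ( D'
  Add: D' → ε
  Add: D' → ( D

No remaining common prefixes — done.

Resulting grammar:
D → c ( D'
D' → ε
D' → ( D
D → E
E → y
E → ) a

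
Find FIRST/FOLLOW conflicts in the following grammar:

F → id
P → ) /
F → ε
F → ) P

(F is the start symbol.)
No FIRST/FOLLOW conflicts.

A FIRST/FOLLOW conflict occurs when a non-terminal N has a nullable alternative N → β (β ⇒* ε) and another alternative N → α with FIRST(α) ∩ FOLLOW(N) ≠ ∅: on such a lookahead the parser cannot decide between expanding α and letting N vanish via β.

Nullable non-terminals: F.

F: nullable alternative(s) F → ε; FOLLOW(F) = { $ }
  F → id: FIRST \ {ε} = { 'id' } — disjoint from FOLLOW(F)
  F → ε: FIRST \ {ε} = { } — this is the only nullable alternative, skip
  F → ) P: FIRST \ {ε} = { ')' } — disjoint from FOLLOW(F)

P has no nullable alternative, so no FIRST/FOLLOW check is needed there.

No FIRST/FOLLOW conflicts found.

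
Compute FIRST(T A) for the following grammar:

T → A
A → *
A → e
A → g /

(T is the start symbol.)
{ '*', 'e', 'g' }

FIRST sets of the non-terminals involved (from the grammar, by fixed-point iteration):
  FIRST(T) = { '*', 'e', 'g' }

To compute FIRST(T A), process the symbols left to right:
Symbol T is a non-terminal. Add FIRST(T) \ {ε} = { '*', 'e', 'g' }
T is not nullable (ε ∉ FIRST(T)), so stop here.
FIRST(T A) = { '*', 'e', 'g' }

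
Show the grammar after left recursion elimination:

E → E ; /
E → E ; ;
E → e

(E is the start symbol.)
E → e E'
E' → ; / E'
E' → ; ; E'
E' → ε

E is directly left-recursive. The standard transformation for
  A → A α₁ | ... | A α_m | β₁ | ... | β_n
is
  A  → β₁ A' | ... | β_n A'
  A' → α₁ A' | ... | α_m A' | ε

E → e becomes E → e E'
E → E ; / becomes E' → ; / E'
E → E ; ; becomes E' → ; ; E'
Add E' → ε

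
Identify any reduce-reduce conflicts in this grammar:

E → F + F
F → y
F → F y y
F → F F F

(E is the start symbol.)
No reduce-reduce conflicts

A reduce-reduce conflict occurs when an LR(0) state has two complete items [A → α .] and [B → β .] — both call for a reduction, and with no lookahead the parser cannot choose between them.

Augment with E' → E and build the canonical LR(0) collection (I0 = CLOSURE({[E' → . E]}), then GOTO on every symbol after a dot until no new states appear). It has 10 states:
  I0: { [E → . F + F], [E' → . E], [F → . F F F], [F → . F y y], [F → . y] }  — shift
  I1: { [E' → E .] }  — accept
  I2: { [E → F . + F], [F → . F F F], [F → . F y y], [F → . y], [F → F . F F], [F → F . y y] }  — shift
  I3: { [F → y .] }  — reduce
  I4: { [E → F + . F], [F → . F F F], [F → . F y y], [F → . y] }  — shift
  I5: { [F → . F F F], [F → . F y y], [F → . y], [F → F . F F], [F → F . y y], [F → F F . F] }  — shift
  I6: { [F → F y . y], [F → y .] }  — shift, reduce
  I7: { [F → F y y .] }  — reduce
  I8: { [F → . F F F], [F → . F y y], [F → . y], [F → F . F F], [F → F . y y], [F → F F . F], [F → F F F .] }  — shift, reduce
  I9: { [E → F + F .], [F → . F F F], [F → . F y y], [F → . y], [F → F . F F], [F → F . y y] }  — shift, reduce

No state contains more than one complete item.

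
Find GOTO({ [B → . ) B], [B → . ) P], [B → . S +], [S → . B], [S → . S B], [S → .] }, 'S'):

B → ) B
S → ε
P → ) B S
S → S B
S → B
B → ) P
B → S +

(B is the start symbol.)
{ [B → . ) B], [B → . ) P], [B → . S +], [B → S . +], [S → . B], [S → . S B], [S → .], [S → S . B] }

GOTO(I, 'S') = CLOSURE({ [A → αX.β] : [A → α.Xβ] ∈ I, X = 'S' })

Items with dot before 'S', with the dot advanced:
  [B → . S +] → [B → S . +]
  [S → . S B] → [S → S . B]
Closure of the advanced items:
  [S → S . B] has the dot before B: add [B → . ) B], [B → . ) P], [B → . S +]
  [B → . S +] has the dot before S: add [S → .], [S → . S B], [S → . B]

GOTO = { [B → . ) B], [B → . ) P], [B → . S +], [B → S . +], [S → . B], [S → . S B], [S → .], [S → S . B] }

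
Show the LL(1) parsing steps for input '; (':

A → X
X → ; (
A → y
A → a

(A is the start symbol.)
LL(1) parsing maintains a stack (initially the start symbol over $) and the input. At each step: if the stack top is a terminal, match it against the current input token; if it is a non-terminal N, replace it with the RHS of M[N, lookahead] (the unique production whose predict set contains the lookahead).

Stack is shown with the top on the left.

Stack  Input  Action
--------------------
A $    ; ( $  output A → X
X $    ; ( $  output X → ; (
; ( $  ; ( $  match ';'
( $    ( $    match '('
$      $      accept

The string is accepted.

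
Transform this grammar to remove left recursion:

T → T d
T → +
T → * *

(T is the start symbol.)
T is directly left-recursive. The standard transformation for
  A → A α₁ | ... | A α_m | β₁ | ... | β_n
is
  A  → β₁ A' | ... | β_n A'
  A' → α₁ A' | ... | α_m A' | ε

T → + becomes T → + T'
T → * * becomes T → * * T'
T → T d becomes T' → d T'
Add T' → ε

Resulting grammar:
T → + T'
T → * * T'
T' → d T'
T' → ε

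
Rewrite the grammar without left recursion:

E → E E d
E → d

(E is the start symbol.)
E is directly left-recursive. The standard transformation for
  A → A α₁ | ... | A α_m | β₁ | ... | β_n
is
  A  → β₁ A' | ... | β_n A'
  A' → α₁ A' | ... | α_m A' | ε

E → d becomes E → d E'
E → E E d becomes E' → E d E'
Add E' → ε

Resulting grammar:
E → d E'
E' → E d E'
E' → ε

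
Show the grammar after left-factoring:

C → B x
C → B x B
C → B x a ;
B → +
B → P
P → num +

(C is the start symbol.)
Left-factoring transforms A → αβ₁ | αβ₂ into A → αA' and A' → β₁ | β₂
(α is the longest common prefix among the alternatives). Repeat until
no nonterminal has two alternatives with a common prefix.

Round 1: C has alternatives sharing prefix 'B x'. Introduce C': C → B x C'
  Add: C' → ε
  Add: C' → B
  Add: C' → a ;

No remaining common prefixes — done.

Resulting grammar:
C → B x C'
C' → ε
C' → B
C' → a ;
B → +
B → P
P → num +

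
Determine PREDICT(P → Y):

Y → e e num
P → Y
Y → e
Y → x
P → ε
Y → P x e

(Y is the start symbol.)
{ 'e', 'x' }

PREDICT(P → Y) = (FIRST(RHS) \ {ε}) ∪ (FOLLOW(P) if ε ∈ FIRST(RHS), i.e. RHS ⇒* ε)
FIRST(Y) = { 'e', 'x' }
FIRST(Y) = { 'e', 'x' }
ε ∉ FIRST(Y), so FOLLOW(P) is not added.
PREDICT(P → Y) = { 'e', 'x' }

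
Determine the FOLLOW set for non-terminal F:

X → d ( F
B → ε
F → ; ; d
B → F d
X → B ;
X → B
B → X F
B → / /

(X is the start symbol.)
{ $, ';', 'd' }

In X → d ( F: F is at the end, add FOLLOW(X)
In B → F d: F is followed by d, add FIRST(d) \ {ε} = { 'd' }
In B → X F: F is at the end, add FOLLOW(B)

The FOLLOW sets referred to above (computed the same way, to a fixed point):
  FOLLOW(X) = { $, ';' }
  FOLLOW(B) = { $, ';' }

Taking the union: FOLLOW(F) = { $, ';', 'd' }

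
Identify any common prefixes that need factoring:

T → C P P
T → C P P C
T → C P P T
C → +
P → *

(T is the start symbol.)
Yes, T has productions with common prefix 'C P P'

Left-factoring is needed when two productions for the same non-terminal
share a common prefix on the right-hand side.

Productions for T:
  T → C P P
  T → C P P C
  T → C P P T

Found common prefix 'C P P' in productions for T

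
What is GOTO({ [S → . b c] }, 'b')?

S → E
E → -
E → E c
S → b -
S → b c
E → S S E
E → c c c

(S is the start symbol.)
GOTO(I, 'b') = CLOSURE({ [A → αX.β] : [A → α.Xβ] ∈ I, X = 'b' })

Items with dot before 'b', with the dot advanced:
  [S → . b c] → [S → b . c]
Closure adds nothing (no advanced item has the dot before a non-terminal).

GOTO = { [S → b . c] }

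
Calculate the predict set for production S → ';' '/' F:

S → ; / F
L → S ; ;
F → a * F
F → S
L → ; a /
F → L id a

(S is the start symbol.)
PREDICT(S → ';' '/' F) = (FIRST(RHS) \ {ε}) ∪ (FOLLOW(S) if ε ∈ FIRST(RHS), i.e. RHS ⇒* ε)
FIRST(';' '/' F) = { ';' }
ε ∉ FIRST(';' '/' F), so FOLLOW(S) is not added.
PREDICT(S → ';' '/' F) = { ';' }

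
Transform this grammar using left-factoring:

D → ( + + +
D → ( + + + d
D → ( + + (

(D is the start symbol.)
D → ( + + D'
D' → + D''
D'' → ε
D'' → d
D' → (

Left-factoring transforms A → αβ₁ | αβ₂ into A → αA' and A' → β₁ | β₂
(α is the longest common prefix among the alternatives). Repeat until
no nonterminal has two alternatives with a common prefix.

Round 1: D has alternatives sharing prefix '( + +'. Introduce D': D → ( + + D'
  Add: D' → +
  Add: D' → + d
  Add: D' → (

Round 2: D' has alternatives sharing prefix '+'. Introduce D'': D' → + D''
  Add: D'' → ε
  Add: D'' → d

No remaining common prefixes — done.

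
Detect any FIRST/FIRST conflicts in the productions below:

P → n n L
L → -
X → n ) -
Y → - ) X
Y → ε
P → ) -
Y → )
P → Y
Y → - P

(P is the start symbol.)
A FIRST/FIRST conflict occurs when two productions N → α and N → β for the same non-terminal have FIRST(α) ∩ FIRST(β) ≠ ∅ (with ε ∈ FIRST of a nullable right-hand side, so two nullable alternatives also conflict).

FIRST sets of the non-terminals at (or reachable through a nullable prefix from) the front of some alternative:
  FIRST(Y) = { ')', '-', ε }

Productions for P:
  P → n n L: FIRST = { 'n' }
  P → ) -: FIRST = { ')' }
  P → Y: FIRST = { ')', '-', ε }
Productions for Y:
  Y → - ) X: FIRST = { '-' }
  Y → ε: FIRST = { ε }
  Y → ): FIRST = { ')' }
  Y → - P: FIRST = { '-' }
L, X have only one production, so no FIRST/FIRST conflict is possible there.

Conflict for P: P → ) - and P → Y
  Overlap: { ')' }
Conflict for Y: Y → - ) X and Y → - P
  Overlap: { '-' }

Answer: Yes. P → ')' '-' / P → Y on { ')' }; Y → '-' ')' X / Y → '-' P on { '-' }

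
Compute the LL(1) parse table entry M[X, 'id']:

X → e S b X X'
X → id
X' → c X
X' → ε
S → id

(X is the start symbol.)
To find M[X, 'id'], we find productions for X where 'id' is in the predict set (PREDICT(N → α) = (FIRST(α) \ {ε}) ∪ (FOLLOW(N) if α ⇒* ε)).

X → e S b X X': PREDICT = { 'e' }
X → id: PREDICT = { 'id' }
  'id' is in predict set, so this production goes in M[X, 'id']

M[X, 'id'] = X → id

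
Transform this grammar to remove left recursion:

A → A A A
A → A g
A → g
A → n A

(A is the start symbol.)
A is directly left-recursive. The standard transformation for
  A → A α₁ | ... | A α_m | β₁ | ... | β_n
is
  A  → β₁ A' | ... | β_n A'
  A' → α₁ A' | ... | α_m A' | ε

A → g becomes A → g A'
A → n A becomes A → n A A'
A → A A A becomes A' → A A A'
A → A g becomes A' → g A'
Add A' → ε

Resulting grammar:
A → g A'
A → n A A'
A' → A A A'
A' → g A'
A' → ε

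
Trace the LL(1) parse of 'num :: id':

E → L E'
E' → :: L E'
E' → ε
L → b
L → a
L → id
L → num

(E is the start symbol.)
LL(1) parsing maintains a stack (initially the start symbol over $) and the input. At each step: if the stack top is a terminal, match it against the current input token; if it is a non-terminal N, replace it with the RHS of M[N, lookahead] (the unique production whose predict set contains the lookahead).

Stack is shown with the top on the left.

Stack      Input        Action
------------------------------
E $        num :: id $  output E → L E'
L E' $     num :: id $  output L → num
num E' $   num :: id $  match 'num'
E' $       :: id $      output E' → :: L E'
:: L E' $  :: id $      match '::'
L E' $     id $         output L → id
id E' $    id $         match 'id'
E' $       $            output E' → ε
$          $            accept

The string is accepted.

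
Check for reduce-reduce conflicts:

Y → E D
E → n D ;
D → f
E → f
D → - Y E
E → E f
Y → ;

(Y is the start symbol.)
Yes — I14: [D → f .] vs [E → E f .]

Augment with Y' → Y and build the canonical LR(0) collection (I0 = CLOSURE({[Y' → . Y]}), then GOTO on every symbol after a dot until no new states appear). It has 15 states:
  I0: { [E → . E f], [E → . f], [E → . n D ;], [Y → . ;], [Y → . E D], [Y' → . Y] }  — shift
  I1: { [Y → ; .] }  — reduce
  I2: { [D → . - Y E], [D → . f], [E → E . f], [Y → E . D] }  — shift
  I3: { [Y' → Y .] }  — accept
  I4: { [E → f .] }  — reduce
  I5: { [D → . - Y E], [D → . f], [E → n . D ;] }  — shift
  I6: { [D → - . Y E], [E → . E f], [E → . f], [E → . n D ;], [Y → . ;], [Y → . E D] }  — shift
  I7: { [E → n D . ;] }  — shift
  I8: { [D → f .] }  — reduce
  I9: { [E → n D ; .] }  — reduce
  I10: { [D → - Y . E], [E → . E f], [E → . f], [E → . n D ;] }  — shift
  I11: { [D → - Y E .], [E → E . f] }  — shift, reduce
  I12: { [E → E f .] }  — reduce
  I13: { [Y → E D .] }  — reduce
  I14: { [D → f .], [E → E f .] }  — 2 reduces

I14 contains complete items [D → f .], [E → E f .] — reduce-reduce conflict.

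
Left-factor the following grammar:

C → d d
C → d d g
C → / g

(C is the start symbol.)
Left-factoring transforms A → αβ₁ | αβ₂ into A → αA' and A' → β₁ | β₂
(α is the longest common prefix among the alternatives). Repeat until
no nonterminal has two alternatives with a common prefix.

Round 1: C has alternatives sharing prefix 'd d'. Introduce C': C → d d C'
  Add: C' → ε
  Add: C' → g

No remaining common prefixes — done.

Resulting grammar:
C → d d C'
C' → ε
C' → g
C → / g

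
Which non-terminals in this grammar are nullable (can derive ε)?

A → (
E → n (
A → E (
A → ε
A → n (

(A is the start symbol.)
A non-terminal is nullable if it can derive ε (the empty string): either it has an ε-production, or it has a production whose right-hand side consists entirely of nullable non-terminals.

ε-productions: A → ε
So A is immediately nullable.
No further non-terminal can be added: every production for the remaining non-terminals contains a terminal or a non-nullable non-terminal.
Nullable = { 'A' }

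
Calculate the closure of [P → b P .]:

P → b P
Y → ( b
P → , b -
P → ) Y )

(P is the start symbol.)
Start with: [P → b P .]
The dot is at the end, so nothing is added.

CLOSURE = { [P → b P .] }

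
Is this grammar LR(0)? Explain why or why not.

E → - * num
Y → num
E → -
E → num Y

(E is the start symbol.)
Augment with E' → E and build the canonical LR(0) collection (I0 = CLOSURE({[E' → . E]}), then GOTO on every symbol after a dot until no new states appear). It has 8 states:
  I0: { [E → . - * num], [E → . -], [E → . num Y], [E' → . E] }  — shift
  I1: { [E → - . * num], [E → - .] }  — shift, reduce
  I2: { [E' → E .] }  — accept
  I3: { [E → num . Y], [Y → . num] }  — shift
  I4: { [E → num Y .] }  — reduce
  I5: { [Y → num .] }  — reduce
  I6: { [E → - * . num] }  — shift
  I7: { [E → - * num .] }  — reduce

Conflict in state I1:
  Shift-reduce conflict between [E → - .] and [E → - . * num]
So the grammar is NOT LR(0).

Answer: No. Shift-reduce conflict between [E → - .] and [E → - . * num]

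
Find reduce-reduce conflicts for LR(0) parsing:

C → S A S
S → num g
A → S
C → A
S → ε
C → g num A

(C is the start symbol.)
A reduce-reduce conflict occurs when an LR(0) state has two complete items [A → α .] and [B → β .] — both call for a reduction, and with no lookahead the parser cannot choose between them.

Augment with C' → C and build the canonical LR(0) collection (I0 = CLOSURE({[C' → . C]}), then GOTO on every symbol after a dot until no new states appear). It has 12 states:
  I0: { [A → . S], [C → . A], [C → . S A S], [C → . g num A], [C' → . C], [S → . num g], [S → .] }  — shift, reduce
  I1: { [C → A .] }  — reduce
  I2: { [C' → C .] }  — accept
  I3: { [A → . S], [A → S .], [C → S . A S], [S → . num g], [S → .] }  — shift, 2 reduces
  I4: { [C → g . num A] }  — shift
  I5: { [S → num . g] }  — shift
  I6: { [S → num g .] }  — reduce
  I7: { [A → . S], [C → g num . A], [S → . num g], [S → .] }  — shift, reduce
  I8: { [C → g num A .] }  — reduce
  I9: { [A → S .] }  — reduce
  I10: { [C → S A . S], [S → . num g], [S → .] }  — shift, reduce
  I11: { [C → S A S .] }  — reduce

I3 contains complete items [A → S .], [S → .] — reduce-reduce conflict.

Answer: Yes — I3: [A → S .] vs [S → .]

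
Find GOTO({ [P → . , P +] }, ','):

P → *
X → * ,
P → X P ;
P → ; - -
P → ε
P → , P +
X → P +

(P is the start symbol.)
GOTO(I, ',') = CLOSURE({ [A → αX.β] : [A → α.Xβ] ∈ I, X = ',' })

Items with dot before ',', with the dot advanced:
  [P → . , P +] → [P → , . P +]
Closure of the advanced items:
  [P → , . P +] has the dot before P: add [P → . *], [P → . X P ;], [P → . ; - -], [P → .], [P → . , P +]
  [P → . X P ;] has the dot before X: add [X → . * ,], [X → . P +]

GOTO = { [P → , . P +], [P → . *], [P → . , P +], [P → . ; - -], [P → . X P ;], [P → .], [X → . * ,], [X → . P +] }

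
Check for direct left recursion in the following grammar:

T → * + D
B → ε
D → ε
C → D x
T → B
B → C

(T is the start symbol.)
T → * + D: starts with '*'
B → ε: starts with ε
D → ε: starts with ε
C → D x: starts with D
T → B: starts with B
B → C: starts with C

No direct left recursion found.

Answer: No direct left recursion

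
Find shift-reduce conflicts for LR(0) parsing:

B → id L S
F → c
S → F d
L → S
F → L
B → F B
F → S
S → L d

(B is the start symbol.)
A shift-reduce conflict occurs when an LR(0) state has both:
  - a complete (reduce) item [A → α .] (dot at the end), and
  - a shift item [B → β . c γ] (dot before a terminal).

Augment with B' → B and build the canonical LR(0) collection (I0 = CLOSURE({[B' → . B]}), then GOTO on every symbol after a dot until no new states appear). It has 13 states:
  I0: { [B → . F B], [B → . id L S], [B' → . B], [F → . L], [F → . S], [F → . c], [L → . S], [S → . F d], [S → . L d] }  — shift
  I1: { [B' → B .] }  — accept
  I2: { [B → . F B], [B → . id L S], [B → F . B], [F → . L], [F → . S], [F → . c], [L → . S], [S → . F d], [S → . L d], [S → F . d] }  — shift
  I3: { [F → L .], [S → L . d] }  — shift, reduce
  I4: { [F → S .], [L → S .] }  — 2 reduces
  I5: { [F → c .] }  — reduce
  I6: { [B → id . L S], [F → . L], [F → . S], [F → . c], [L → . S], [S → . F d], [S → . L d] }  — shift
  I7: { [S → F . d] }  — shift
  I8: { [B → id L . S], [F → . L], [F → . S], [F → . c], [F → L .], [L → . S], [S → . F d], [S → . L d], [S → L . d] }  — shift, reduce
  I9: { [B → id L S .], [F → S .], [L → S .] }  — 3 reduces
  I10: { [S → L d .] }  — reduce
  I11: { [S → F d .] }  — reduce
  I12: { [B → F B .] }  — reduce

I3 contains reduce item [F → L .] and shift item [S → L . d] — shift-reduce conflict.
I8 contains reduce item [F → L .] and shift items [F → . c], [S → L . d] — shift-reduce conflict.

Answer: Yes — I3: [F → L .] vs [S → L . d]; I8: [F → L .] vs [F → . c]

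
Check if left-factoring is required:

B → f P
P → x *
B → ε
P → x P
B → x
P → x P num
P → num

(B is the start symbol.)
Left-factoring is needed when two productions for the same non-terminal
share a common prefix on the right-hand side.

Productions for B:
  B → f P
  B → ε
  B → x
Productions for P:
  P → x *
  P → x P
  P → x P num
  P → num

Found common prefix 'x' in productions for P

Answer: Yes, P has productions with common prefix 'x'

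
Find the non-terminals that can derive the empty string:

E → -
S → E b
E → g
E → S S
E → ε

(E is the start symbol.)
A non-terminal is nullable if it can derive ε (the empty string): either it has an ε-production, or it has a production whose right-hand side consists entirely of nullable non-terminals.

ε-productions: E → ε
So E is immediately nullable.
No further non-terminal can be added: every production for the remaining non-terminals contains a terminal or a non-nullable non-terminal.
Nullable = { 'E' }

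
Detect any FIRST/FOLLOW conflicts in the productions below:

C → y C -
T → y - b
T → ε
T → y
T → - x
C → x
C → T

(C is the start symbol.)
Yes. T → '-' x with FOLLOW(T) on { '-' }

A FIRST/FOLLOW conflict occurs when a non-terminal N has a nullable alternative N → β (β ⇒* ε) and another alternative N → α with FIRST(α) ∩ FOLLOW(N) ≠ ∅: on such a lookahead the parser cannot decide between expanding α and letting N vanish via β.

Nullable non-terminals: C, T.
FIRST sets used below: FIRST(T) = { '-', 'y', ε }

C: nullable alternative(s) C → T; FOLLOW(C) = { $, '-' }
  C → y C -: FIRST \ {ε} = { 'y' } — disjoint from FOLLOW(C)
  C → x: FIRST \ {ε} = { 'x' } — disjoint from FOLLOW(C)
  C → T: FIRST \ {ε} = { '-', 'y' } — this is the only nullable alternative, skip

T: nullable alternative(s) T → ε; FOLLOW(T) = { $, '-' }
  T → y - b: FIRST \ {ε} = { 'y' } — disjoint from FOLLOW(T)
  T → ε: FIRST \ {ε} = { } — this is the only nullable alternative, skip
  T → y: FIRST \ {ε} = { 'y' } — disjoint from FOLLOW(T)
  T → - x: FIRST \ {ε} = { '-' } — overlaps FOLLOW(T) on { '-' }: CONFLICT

So the grammar has 1 FIRST/FOLLOW conflict (marked CONFLICT above).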